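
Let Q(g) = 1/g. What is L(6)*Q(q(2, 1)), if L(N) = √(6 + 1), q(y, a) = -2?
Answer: -√7/2 ≈ -1.3229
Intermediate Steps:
L(N) = √7
L(6)*Q(q(2, 1)) = √7/(-2) = √7*(-½) = -√7/2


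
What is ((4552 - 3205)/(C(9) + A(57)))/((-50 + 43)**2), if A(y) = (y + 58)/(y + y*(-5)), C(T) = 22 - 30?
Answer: -307116/95011 ≈ -3.2324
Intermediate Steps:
C(T) = -8
A(y) = -(58 + y)/(4*y) (A(y) = (58 + y)/(y - 5*y) = (58 + y)/((-4*y)) = (58 + y)*(-1/(4*y)) = -(58 + y)/(4*y))
((4552 - 3205)/(C(9) + A(57)))/((-50 + 43)**2) = ((4552 - 3205)/(-8 + (1/4)*(-58 - 1*57)/57))/((-50 + 43)**2) = (1347/(-8 + (1/4)*(1/57)*(-58 - 57)))/((-7)**2) = (1347/(-8 + (1/4)*(1/57)*(-115)))/49 = (1347/(-8 - 115/228))*(1/49) = (1347/(-1939/228))*(1/49) = (1347*(-228/1939))*(1/49) = -307116/1939*1/49 = -307116/95011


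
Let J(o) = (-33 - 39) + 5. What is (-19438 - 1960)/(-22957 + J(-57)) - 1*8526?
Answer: -98140613/11512 ≈ -8525.1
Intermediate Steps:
J(o) = -67 (J(o) = -72 + 5 = -67)
(-19438 - 1960)/(-22957 + J(-57)) - 1*8526 = (-19438 - 1960)/(-22957 - 67) - 1*8526 = -21398/(-23024) - 8526 = -21398*(-1/23024) - 8526 = 10699/11512 - 8526 = -98140613/11512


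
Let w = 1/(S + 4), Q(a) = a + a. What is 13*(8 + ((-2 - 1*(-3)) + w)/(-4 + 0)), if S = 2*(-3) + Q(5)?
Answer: 3211/32 ≈ 100.34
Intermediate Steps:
Q(a) = 2*a
S = 4 (S = 2*(-3) + 2*5 = -6 + 10 = 4)
w = ⅛ (w = 1/(4 + 4) = 1/8 = ⅛ ≈ 0.12500)
13*(8 + ((-2 - 1*(-3)) + w)/(-4 + 0)) = 13*(8 + ((-2 - 1*(-3)) + ⅛)/(-4 + 0)) = 13*(8 + ((-2 + 3) + ⅛)/(-4)) = 13*(8 + (1 + ⅛)*(-¼)) = 13*(8 + (9/8)*(-¼)) = 13*(8 - 9/32) = 13*(247/32) = 3211/32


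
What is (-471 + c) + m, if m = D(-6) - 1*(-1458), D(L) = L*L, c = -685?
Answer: 338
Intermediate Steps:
D(L) = L²
m = 1494 (m = (-6)² - 1*(-1458) = 36 + 1458 = 1494)
(-471 + c) + m = (-471 - 685) + 1494 = -1156 + 1494 = 338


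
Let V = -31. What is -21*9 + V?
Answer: -220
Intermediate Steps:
-21*9 + V = -21*9 - 31 = -189 - 31 = -220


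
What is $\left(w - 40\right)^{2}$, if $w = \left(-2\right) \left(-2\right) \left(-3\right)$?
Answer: $2704$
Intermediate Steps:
$w = -12$ ($w = 4 \left(-3\right) = -12$)
$\left(w - 40\right)^{2} = \left(-12 - 40\right)^{2} = \left(-52\right)^{2} = 2704$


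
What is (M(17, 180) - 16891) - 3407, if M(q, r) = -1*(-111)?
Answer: -20187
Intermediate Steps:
M(q, r) = 111
(M(17, 180) - 16891) - 3407 = (111 - 16891) - 3407 = -16780 - 3407 = -20187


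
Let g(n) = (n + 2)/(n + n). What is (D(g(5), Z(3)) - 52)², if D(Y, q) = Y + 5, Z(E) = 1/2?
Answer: 214369/100 ≈ 2143.7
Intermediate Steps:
Z(E) = ½
g(n) = (2 + n)/(2*n) (g(n) = (2 + n)/((2*n)) = (2 + n)*(1/(2*n)) = (2 + n)/(2*n))
D(Y, q) = 5 + Y
(D(g(5), Z(3)) - 52)² = ((5 + (½)*(2 + 5)/5) - 52)² = ((5 + (½)*(⅕)*7) - 52)² = ((5 + 7/10) - 52)² = (57/10 - 52)² = (-463/10)² = 214369/100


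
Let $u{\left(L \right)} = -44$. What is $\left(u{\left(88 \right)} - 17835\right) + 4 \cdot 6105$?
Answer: $6541$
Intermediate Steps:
$\left(u{\left(88 \right)} - 17835\right) + 4 \cdot 6105 = \left(-44 - 17835\right) + 4 \cdot 6105 = -17879 + 24420 = 6541$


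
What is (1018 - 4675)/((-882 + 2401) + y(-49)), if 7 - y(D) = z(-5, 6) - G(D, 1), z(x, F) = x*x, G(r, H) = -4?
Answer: -1219/499 ≈ -2.4429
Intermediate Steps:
z(x, F) = x**2
y(D) = -22 (y(D) = 7 - ((-5)**2 - 1*(-4)) = 7 - (25 + 4) = 7 - 1*29 = 7 - 29 = -22)
(1018 - 4675)/((-882 + 2401) + y(-49)) = (1018 - 4675)/((-882 + 2401) - 22) = -3657/(1519 - 22) = -3657/1497 = -3657*1/1497 = -1219/499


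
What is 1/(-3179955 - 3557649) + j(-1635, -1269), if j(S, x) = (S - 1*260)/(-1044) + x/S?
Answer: 413909799157/159731746830 ≈ 2.5913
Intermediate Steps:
j(S, x) = 65/261 - S/1044 + x/S (j(S, x) = (S - 260)*(-1/1044) + x/S = (-260 + S)*(-1/1044) + x/S = (65/261 - S/1044) + x/S = 65/261 - S/1044 + x/S)
1/(-3179955 - 3557649) + j(-1635, -1269) = 1/(-3179955 - 3557649) + (-1269 - 1/1044*(-1635)*(-260 - 1635))/(-1635) = 1/(-6737604) - (-1269 - 1/1044*(-1635)*(-1895))/1635 = -1/6737604 - (-1269 - 1032775/348)/1635 = -1/6737604 - 1/1635*(-1474387/348) = -1/6737604 + 1474387/568980 = 413909799157/159731746830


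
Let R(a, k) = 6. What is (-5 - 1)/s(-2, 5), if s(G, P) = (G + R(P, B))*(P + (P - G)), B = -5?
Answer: -⅛ ≈ -0.12500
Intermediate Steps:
s(G, P) = (6 + G)*(-G + 2*P) (s(G, P) = (G + 6)*(P + (P - G)) = (6 + G)*(-G + 2*P))
(-5 - 1)/s(-2, 5) = (-5 - 1)/(-1*(-2)² - 6*(-2) + 12*5 + 2*(-2)*5) = -6/(-1*4 + 12 + 60 - 20) = -6/(-4 + 12 + 60 - 20) = -6/48 = (1/48)*(-6) = -⅛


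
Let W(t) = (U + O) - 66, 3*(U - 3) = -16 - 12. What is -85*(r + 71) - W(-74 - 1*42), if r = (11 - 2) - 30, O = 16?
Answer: -12581/3 ≈ -4193.7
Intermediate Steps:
r = -21 (r = 9 - 30 = -21)
U = -19/3 (U = 3 + (-16 - 12)/3 = 3 + (⅓)*(-28) = 3 - 28/3 = -19/3 ≈ -6.3333)
W(t) = -169/3 (W(t) = (-19/3 + 16) - 66 = 29/3 - 66 = -169/3)
-85*(r + 71) - W(-74 - 1*42) = -85*(-21 + 71) - 1*(-169/3) = -85*50 + 169/3 = -4250 + 169/3 = -12581/3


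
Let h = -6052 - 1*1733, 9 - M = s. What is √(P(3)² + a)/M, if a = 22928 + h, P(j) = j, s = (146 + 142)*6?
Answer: -4*√947/1719 ≈ -0.071608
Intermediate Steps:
s = 1728 (s = 288*6 = 1728)
M = -1719 (M = 9 - 1*1728 = 9 - 1728 = -1719)
h = -7785 (h = -6052 - 1733 = -7785)
a = 15143 (a = 22928 - 7785 = 15143)
√(P(3)² + a)/M = √(3² + 15143)/(-1719) = √(9 + 15143)*(-1/1719) = √15152*(-1/1719) = (4*√947)*(-1/1719) = -4*√947/1719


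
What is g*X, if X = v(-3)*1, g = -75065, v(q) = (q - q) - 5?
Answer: 375325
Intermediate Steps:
v(q) = -5 (v(q) = 0 - 5 = -5)
X = -5 (X = -5*1 = -5)
g*X = -75065*(-5) = 375325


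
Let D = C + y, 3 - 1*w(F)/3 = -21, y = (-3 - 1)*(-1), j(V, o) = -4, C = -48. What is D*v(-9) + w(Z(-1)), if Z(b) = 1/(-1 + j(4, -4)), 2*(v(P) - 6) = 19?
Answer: -610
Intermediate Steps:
v(P) = 31/2 (v(P) = 6 + (½)*19 = 6 + 19/2 = 31/2)
y = 4 (y = -4*(-1) = 4)
Z(b) = -⅕ (Z(b) = 1/(-1 - 4) = 1/(-5) = -⅕)
w(F) = 72 (w(F) = 9 - 3*(-21) = 9 + 63 = 72)
D = -44 (D = -48 + 4 = -44)
D*v(-9) + w(Z(-1)) = -44*31/2 + 72 = -682 + 72 = -610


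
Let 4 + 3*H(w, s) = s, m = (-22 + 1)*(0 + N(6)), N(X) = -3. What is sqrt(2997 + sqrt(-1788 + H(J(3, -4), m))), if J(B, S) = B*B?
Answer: sqrt(26973 + 3*I*sqrt(15915))/3 ≈ 54.746 + 0.38406*I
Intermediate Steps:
m = 63 (m = (-22 + 1)*(0 - 3) = -21*(-3) = 63)
J(B, S) = B**2
H(w, s) = -4/3 + s/3
sqrt(2997 + sqrt(-1788 + H(J(3, -4), m))) = sqrt(2997 + sqrt(-1788 + (-4/3 + (1/3)*63))) = sqrt(2997 + sqrt(-1788 + (-4/3 + 21))) = sqrt(2997 + sqrt(-1788 + 59/3)) = sqrt(2997 + sqrt(-5305/3)) = sqrt(2997 + I*sqrt(15915)/3)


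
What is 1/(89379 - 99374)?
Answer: -1/9995 ≈ -0.00010005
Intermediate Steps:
1/(89379 - 99374) = 1/(-9995) = -1/9995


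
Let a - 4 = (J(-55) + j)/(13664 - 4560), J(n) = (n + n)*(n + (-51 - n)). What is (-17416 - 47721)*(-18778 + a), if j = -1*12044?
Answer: 5566768582705/4552 ≈ 1.2229e+9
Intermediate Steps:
J(n) = -102*n (J(n) = (2*n)*(-51) = -102*n)
j = -12044
a = 14991/4552 (a = 4 + (-102*(-55) - 12044)/(13664 - 4560) = 4 + (5610 - 12044)/9104 = 4 - 6434*1/9104 = 4 - 3217/4552 = 14991/4552 ≈ 3.2933)
(-17416 - 47721)*(-18778 + a) = (-17416 - 47721)*(-18778 + 14991/4552) = -65137*(-85462465/4552) = 5566768582705/4552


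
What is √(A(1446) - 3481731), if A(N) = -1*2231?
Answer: I*√3483962 ≈ 1866.5*I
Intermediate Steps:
A(N) = -2231
√(A(1446) - 3481731) = √(-2231 - 3481731) = √(-3483962) = I*√3483962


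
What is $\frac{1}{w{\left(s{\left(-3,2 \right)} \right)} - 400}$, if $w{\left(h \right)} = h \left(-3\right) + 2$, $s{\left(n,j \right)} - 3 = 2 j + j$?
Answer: $- \frac{1}{425} \approx -0.0023529$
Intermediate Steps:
$s{\left(n,j \right)} = 3 + 3 j$ ($s{\left(n,j \right)} = 3 + \left(2 j + j\right) = 3 + 3 j$)
$w{\left(h \right)} = 2 - 3 h$ ($w{\left(h \right)} = - 3 h + 2 = 2 - 3 h$)
$\frac{1}{w{\left(s{\left(-3,2 \right)} \right)} - 400} = \frac{1}{\left(2 - 3 \left(3 + 3 \cdot 2\right)\right) - 400} = \frac{1}{\left(2 - 3 \left(3 + 6\right)\right) - 400} = \frac{1}{\left(2 - 27\right) - 400} = \frac{1}{-25 - 400} = \frac{1}{-425} = - \frac{1}{425}$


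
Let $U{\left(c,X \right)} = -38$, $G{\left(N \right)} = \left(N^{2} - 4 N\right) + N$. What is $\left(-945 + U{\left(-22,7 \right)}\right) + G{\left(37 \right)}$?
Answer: $275$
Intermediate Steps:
$G{\left(N \right)} = N^{2} - 3 N$
$\left(-945 + U{\left(-22,7 \right)}\right) + G{\left(37 \right)} = \left(-945 - 38\right) + 37 \left(-3 + 37\right) = -983 + 37 \cdot 34 = -983 + 1258 = 275$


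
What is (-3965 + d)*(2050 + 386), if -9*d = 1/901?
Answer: -26107575032/2703 ≈ -9.6587e+6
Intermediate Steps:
d = -1/8109 (d = -⅑/901 = -⅑*1/901 = -1/8109 ≈ -0.00012332)
(-3965 + d)*(2050 + 386) = (-3965 - 1/8109)*(2050 + 386) = -32152186/8109*2436 = -26107575032/2703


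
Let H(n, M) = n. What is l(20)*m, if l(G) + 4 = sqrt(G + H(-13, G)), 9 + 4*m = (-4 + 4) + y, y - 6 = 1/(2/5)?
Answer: 1/2 - sqrt(7)/8 ≈ 0.16928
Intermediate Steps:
y = 17/2 (y = 6 + 1/(2/5) = 6 + 5/2 = 17/2 ≈ 8.5000)
m = -1/8 (m = -9/4 + ((-4 + 4) + 17/2)/4 = -9/4 + (0 + 17/2)/4 = -9/4 + (1/4)*(17/2) = -9/4 + 17/8 = -1/8 ≈ -0.12500)
l(G) = -4 + sqrt(-13 + G) (l(G) = -4 + sqrt(G - 13) = -4 + sqrt(-13 + G))
l(20)*m = (-4 + sqrt(-13 + 20))*(-1/8) = (-4 + sqrt(7))*(-1/8) = 1/2 - sqrt(7)/8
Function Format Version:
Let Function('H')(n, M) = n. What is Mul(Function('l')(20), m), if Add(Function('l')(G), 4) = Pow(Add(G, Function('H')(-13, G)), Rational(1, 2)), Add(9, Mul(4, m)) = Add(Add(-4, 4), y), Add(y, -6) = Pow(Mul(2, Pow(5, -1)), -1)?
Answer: Add(Rational(1, 2), Mul(Rational(-1, 8), Pow(7, Rational(1, 2)))) ≈ 0.16928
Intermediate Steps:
y = Rational(17, 2) (y = Add(6, Pow(Mul(2, Pow(5, -1)), -1)) = Add(6, Pow(Mul(2, Rational(1, 5)), -1)) = Add(6, Pow(Rational(2, 5), -1)) = Add(6, Rational(5, 2)) = Rational(17, 2) ≈ 8.5000)
m = Rational(-1, 8) (m = Add(Rational(-9, 4), Mul(Rational(1, 4), Add(Add(-4, 4), Rational(17, 2)))) = Add(Rational(-9, 4), Mul(Rational(1, 4), Add(0, Rational(17, 2)))) = Add(Rational(-9, 4), Mul(Rational(1, 4), Rational(17, 2))) = Add(Rational(-9, 4), Rational(17, 8)) = Rational(-1, 8) ≈ -0.12500)
Function('l')(G) = Add(-4, Pow(Add(-13, G), Rational(1, 2))) (Function('l')(G) = Add(-4, Pow(Add(G, -13), Rational(1, 2))) = Add(-4, Pow(Add(-13, G), Rational(1, 2))))
Mul(Function('l')(20), m) = Mul(Add(-4, Pow(Add(-13, 20), Rational(1, 2))), Rational(-1, 8)) = Mul(Add(-4, Pow(7, Rational(1, 2))), Rational(-1, 8)) = Add(Rational(1, 2), Mul(Rational(-1, 8), Pow(7, Rational(1, 2))))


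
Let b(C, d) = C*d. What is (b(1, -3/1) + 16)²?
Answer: 169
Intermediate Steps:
(b(1, -3/1) + 16)² = (1*(-3/1) + 16)² = (1*(-3*1) + 16)² = (1*(-3) + 16)² = (-3 + 16)² = 13² = 169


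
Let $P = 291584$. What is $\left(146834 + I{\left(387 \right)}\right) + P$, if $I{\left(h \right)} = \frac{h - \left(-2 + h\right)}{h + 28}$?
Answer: $\frac{181943472}{415} \approx 4.3842 \cdot 10^{5}$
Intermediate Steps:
$I{\left(h \right)} = \frac{2}{28 + h}$
$\left(146834 + I{\left(387 \right)}\right) + P = \left(146834 + \frac{2}{28 + 387}\right) + 291584 = \left(146834 + \frac{2}{415}\right) + 291584 = \frac{60936112}{415} + 291584 = \frac{181943472}{415}$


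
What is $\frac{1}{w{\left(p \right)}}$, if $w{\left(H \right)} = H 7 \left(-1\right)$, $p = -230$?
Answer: $\frac{1}{1610} \approx 0.00062112$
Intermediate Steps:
$w{\left(H \right)} = - 7 H$ ($w{\left(H \right)} = 7 H \left(-1\right) = - 7 H$)
$\frac{1}{w{\left(p \right)}} = \frac{1}{\left(-7\right) \left(-230\right)} = \frac{1}{1610}$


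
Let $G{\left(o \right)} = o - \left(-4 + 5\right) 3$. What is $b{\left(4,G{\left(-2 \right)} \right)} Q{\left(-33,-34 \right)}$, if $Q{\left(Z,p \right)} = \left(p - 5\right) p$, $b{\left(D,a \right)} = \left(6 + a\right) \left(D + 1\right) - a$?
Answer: $13260$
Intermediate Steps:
$G{\left(o \right)} = -3 + o$ ($G{\left(o \right)} = o - 1 \cdot 3 = o - 3 = -3 + o$)
$b{\left(D,a \right)} = - a + \left(1 + D\right) \left(6 + a\right)$ ($b{\left(D,a \right)} = \left(6 + a\right) \left(1 + D\right) - a = \left(1 + D\right) \left(6 + a\right) - a = - a + \left(1 + D\right) \left(6 + a\right)$)
$Q{\left(Z,p \right)} = p \left(-5 + p\right)$ ($Q{\left(Z,p \right)} = \left(-5 + p\right) p = p \left(-5 + p\right)$)
$b{\left(4,G{\left(-2 \right)} \right)} Q{\left(-33,-34 \right)} = \left(6 + 6 \cdot 4 + 4 \left(-3 - 2\right)\right) \left(- 34 \left(-5 - 34\right)\right) = \left(6 + 24 + 4 \left(-5\right)\right) \left(\left(-34\right) \left(-39\right)\right) = \left(6 + 24 - 20\right) 1326 = 10 \cdot 1326 = 13260$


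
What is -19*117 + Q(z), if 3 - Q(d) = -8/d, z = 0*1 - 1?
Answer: -2228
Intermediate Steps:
z = -1 (z = 0 - 1 = -1)
Q(d) = 3 + 8/d (Q(d) = 3 - (-8)/d = 3 + 8/d)
-19*117 + Q(z) = -19*117 + (3 + 8/(-1)) = -2223 + (3 + 8*(-1)) = -2223 + (3 - 8) = -2223 - 5 = -2228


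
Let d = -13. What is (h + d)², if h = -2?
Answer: 225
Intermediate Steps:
(h + d)² = (-2 - 13)² = (-15)² = 225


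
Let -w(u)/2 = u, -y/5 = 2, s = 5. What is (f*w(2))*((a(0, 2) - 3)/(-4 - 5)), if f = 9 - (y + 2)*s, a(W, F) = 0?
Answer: -196/3 ≈ -65.333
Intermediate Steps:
y = -10 (y = -5*2 = -10)
w(u) = -2*u
f = 49 (f = 9 - (-10 + 2)*5 = 9 - (-8)*5 = 9 - 1*(-40) = 9 + 40 = 49)
(f*w(2))*((a(0, 2) - 3)/(-4 - 5)) = (49*(-2*2))*((0 - 3)/(-4 - 5)) = (49*(-4))*(-3/(-9)) = -(-588)*(-1)/9 = -196*⅓ = -196/3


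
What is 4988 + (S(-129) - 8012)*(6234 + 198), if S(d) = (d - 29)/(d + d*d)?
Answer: -4431430149/86 ≈ -5.1528e+7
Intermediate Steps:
S(d) = (-29 + d)/(d + d**2)
4988 + (S(-129) - 8012)*(6234 + 198) = 4988 + ((-29 - 129)/((-129)*(1 - 129)) - 8012)*(6234 + 198) = 4988 + (-1/129*(-158)/(-128) - 8012)*6432 = 4988 + (-1/129*(-1/128)*(-158) - 8012)*6432 = 4988 + (-79/8256 - 8012)*6432 = 4988 - 66147151/8256*6432 = 4988 - 4431859117/86 = -4431430149/86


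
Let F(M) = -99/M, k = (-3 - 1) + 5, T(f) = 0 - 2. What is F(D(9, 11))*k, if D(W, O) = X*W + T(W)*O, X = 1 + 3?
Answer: -99/14 ≈ -7.0714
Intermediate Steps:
T(f) = -2
X = 4
D(W, O) = -2*O + 4*W (D(W, O) = 4*W - 2*O = -2*O + 4*W)
k = 1 (k = -4 + 5 = 1)
F(D(9, 11))*k = -99/(-2*11 + 4*9)*1 = -99/(-22 + 36)*1 = -99/14*1 = -99/14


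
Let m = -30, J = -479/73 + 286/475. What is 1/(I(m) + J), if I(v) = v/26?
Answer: -450775/3206536 ≈ -0.14058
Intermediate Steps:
J = -206647/34675 (J = -479*1/73 + 286*(1/475) = -479/73 + 286/475 = -206647/34675 ≈ -5.9595)
I(v) = v/26 (I(v) = v*(1/26) = v/26)
1/(I(m) + J) = 1/((1/26)*(-30) - 206647/34675) = 1/(-15/13 - 206647/34675) = 1/(-3206536/450775) = -450775/3206536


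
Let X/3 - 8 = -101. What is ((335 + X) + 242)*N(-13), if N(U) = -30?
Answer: -8940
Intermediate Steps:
X = -279 (X = 24 + 3*(-101) = 24 - 303 = -279)
((335 + X) + 242)*N(-13) = ((335 - 279) + 242)*(-30) = (56 + 242)*(-30) = 298*(-30) = -8940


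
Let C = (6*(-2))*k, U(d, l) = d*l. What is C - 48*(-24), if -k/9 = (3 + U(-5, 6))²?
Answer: 79884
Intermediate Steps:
k = -6561 (k = -9*(3 - 5*6)² = -9*(3 - 30)² = -9*(-27)² = -9*729 = -6561)
C = 78732 (C = (6*(-2))*(-6561) = -12*(-6561) = 78732)
C - 48*(-24) = 78732 - 48*(-24) = 78732 + 1152 = 79884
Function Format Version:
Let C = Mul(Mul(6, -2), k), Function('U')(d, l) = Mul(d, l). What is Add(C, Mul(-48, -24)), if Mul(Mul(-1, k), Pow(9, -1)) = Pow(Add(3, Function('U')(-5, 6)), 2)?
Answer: 79884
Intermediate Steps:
k = -6561 (k = Mul(-9, Pow(Add(3, Mul(-5, 6)), 2)) = Mul(-9, Pow(Add(3, -30), 2)) = Mul(-9, Pow(-27, 2)) = Mul(-9, 729) = -6561)
C = 78732 (C = Mul(Mul(6, -2), -6561) = Mul(-12, -6561) = 78732)
Add(C, Mul(-48, -24)) = Add(78732, Mul(-48, -24)) = Add(78732, 1152) = 79884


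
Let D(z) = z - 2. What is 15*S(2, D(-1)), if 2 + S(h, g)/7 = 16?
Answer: 1470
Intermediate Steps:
D(z) = -2 + z
S(h, g) = 98 (S(h, g) = -14 + 7*16 = -14 + 112 = 98)
15*S(2, D(-1)) = 15*98 = 1470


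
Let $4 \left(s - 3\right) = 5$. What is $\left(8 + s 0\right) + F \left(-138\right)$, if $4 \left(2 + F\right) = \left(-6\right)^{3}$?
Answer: $7736$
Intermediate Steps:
$s = \frac{17}{4}$ ($s = 3 + \frac{1}{4} \cdot 5 = 3 + \frac{5}{4} = \frac{17}{4} \approx 4.25$)
$F = -56$ ($F = -2 + \frac{\left(-6\right)^{3}}{4} = -2 + \frac{1}{4} \left(-216\right) = -2 - 54 = -56$)
$\left(8 + s 0\right) + F \left(-138\right) = \left(8 + \frac{17}{4} \cdot 0\right) - -7728 = \left(8 + 0\right) + 7728 = 8 + 7728 = 7736$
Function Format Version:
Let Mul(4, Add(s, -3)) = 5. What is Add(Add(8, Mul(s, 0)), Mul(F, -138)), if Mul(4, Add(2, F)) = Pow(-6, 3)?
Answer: 7736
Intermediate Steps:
s = Rational(17, 4) (s = Add(3, Mul(Rational(1, 4), 5)) = Add(3, Rational(5, 4)) = Rational(17, 4) ≈ 4.2500)
F = -56 (F = Add(-2, Mul(Rational(1, 4), Pow(-6, 3))) = Add(-2, Mul(Rational(1, 4), -216)) = Add(-2, -54) = -56)
Add(Add(8, Mul(s, 0)), Mul(F, -138)) = Add(Add(8, Mul(Rational(17, 4), 0)), Mul(-56, -138)) = Add(Add(8, 0), 7728) = Add(8, 7728) = 7736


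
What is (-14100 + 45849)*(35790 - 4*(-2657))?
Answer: 1473725082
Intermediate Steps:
(-14100 + 45849)*(35790 - 4*(-2657)) = 31749*(35790 + 10628) = 31749*46418 = 1473725082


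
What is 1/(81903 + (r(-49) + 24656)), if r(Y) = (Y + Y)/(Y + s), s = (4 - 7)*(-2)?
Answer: 43/4582135 ≈ 9.3843e-6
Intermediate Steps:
s = 6 (s = -3*(-2) = 6)
r(Y) = 2*Y/(6 + Y) (r(Y) = (Y + Y)/(Y + 6) = (2*Y)/(6 + Y) = 2*Y/(6 + Y))
1/(81903 + (r(-49) + 24656)) = 1/(81903 + (2*(-49)/(6 - 49) + 24656)) = 1/(81903 + (2*(-49)/(-43) + 24656)) = 1/(81903 + (2*(-49)*(-1/43) + 24656)) = 1/(81903 + (98/43 + 24656)) = 1/(81903 + 1060306/43) = 1/(4582135/43) = 43/4582135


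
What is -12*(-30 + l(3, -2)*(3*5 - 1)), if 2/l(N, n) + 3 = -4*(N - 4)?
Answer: 24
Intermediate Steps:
l(N, n) = 2/(13 - 4*N) (l(N, n) = 2/(-3 - 4*(N - 4)) = 2/(-3 - 4*(-4 + N)) = 2/(-3 + (16 - 4*N)) = 2/(13 - 4*N))
-12*(-30 + l(3, -2)*(3*5 - 1)) = -12*(-30 + (-2/(-13 + 4*3))*(3*5 - 1)) = -12*(-30 + (-2/(-13 + 12))*(15 - 1)) = -12*(-30 - 2/(-1)*14) = -12*(-30 - 2*(-1)*14) = -12*(-30 + 2*14) = -12*(-30 + 28) = -12*(-2) = 24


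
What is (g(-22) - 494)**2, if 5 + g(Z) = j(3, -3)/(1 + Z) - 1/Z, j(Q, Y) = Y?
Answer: 5900851489/23716 ≈ 2.4881e+5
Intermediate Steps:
g(Z) = -5 - 1/Z - 3/(1 + Z) (g(Z) = -5 + (-3/(1 + Z) - 1/Z) = -5 + (-1/Z - 3/(1 + Z)) = -5 - 1/Z - 3/(1 + Z))
(g(-22) - 494)**2 = ((-1 - 9*(-22) - 5*(-22)**2)/((-22)*(1 - 22)) - 494)**2 = (-1/22*(-1 + 198 - 5*484)/(-21) - 494)**2 = (-1/22*(-1/21)*(-1 + 198 - 2420) - 494)**2 = (-1/22*(-1/21)*(-2223) - 494)**2 = (-741/154 - 494)**2 = (-76817/154)**2 = 5900851489/23716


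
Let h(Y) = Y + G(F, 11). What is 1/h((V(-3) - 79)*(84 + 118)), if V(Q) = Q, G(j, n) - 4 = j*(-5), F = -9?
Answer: -1/16515 ≈ -6.0551e-5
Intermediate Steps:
G(j, n) = 4 - 5*j (G(j, n) = 4 + j*(-5) = 4 - 5*j)
h(Y) = 49 + Y (h(Y) = Y + (4 - 5*(-9)) = Y + (4 + 45) = Y + 49 = 49 + Y)
1/h((V(-3) - 79)*(84 + 118)) = 1/(49 + (-3 - 79)*(84 + 118)) = 1/(49 - 82*202) = 1/(49 - 16564) = 1/(-16515) = -1/16515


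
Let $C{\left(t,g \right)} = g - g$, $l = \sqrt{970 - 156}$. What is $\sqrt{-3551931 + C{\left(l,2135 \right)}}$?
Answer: $9 i \sqrt{43851} \approx 1884.7 i$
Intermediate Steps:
$l = \sqrt{814} \approx 28.531$
$C{\left(t,g \right)} = 0$
$\sqrt{-3551931 + C{\left(l,2135 \right)}} = \sqrt{-3551931 + 0} = \sqrt{-3551931} = 9 i \sqrt{43851}$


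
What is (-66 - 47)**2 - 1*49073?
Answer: -36304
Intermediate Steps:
(-66 - 47)**2 - 1*49073 = (-113)**2 - 49073 = 12769 - 49073 = -36304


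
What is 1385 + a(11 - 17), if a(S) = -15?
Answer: 1370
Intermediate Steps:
1385 + a(11 - 17) = 1385 - 15 = 1370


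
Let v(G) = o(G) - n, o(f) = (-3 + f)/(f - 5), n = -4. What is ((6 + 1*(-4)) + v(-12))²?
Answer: 13689/289 ≈ 47.367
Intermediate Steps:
o(f) = (-3 + f)/(-5 + f)
v(G) = 4 + (-3 + G)/(-5 + G) (v(G) = (-3 + G)/(-5 + G) - 1*(-4) = (-3 + G)/(-5 + G) + 4 = 4 + (-3 + G)/(-5 + G))
((6 + 1*(-4)) + v(-12))² = ((6 + 1*(-4)) + (-23 + 5*(-12))/(-5 - 12))² = ((6 - 4) + (-23 - 60)/(-17))² = (2 - 1/17*(-83))² = (2 + 83/17)² = (117/17)² = 13689/289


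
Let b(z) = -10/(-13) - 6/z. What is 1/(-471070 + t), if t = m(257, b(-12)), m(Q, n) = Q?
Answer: -1/470813 ≈ -2.1240e-6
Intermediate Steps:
b(z) = 10/13 - 6/z (b(z) = -10*(-1/13) - 6/z = 10/13 - 6/z)
t = 257
1/(-471070 + t) = 1/(-471070 + 257) = 1/(-470813) = -1/470813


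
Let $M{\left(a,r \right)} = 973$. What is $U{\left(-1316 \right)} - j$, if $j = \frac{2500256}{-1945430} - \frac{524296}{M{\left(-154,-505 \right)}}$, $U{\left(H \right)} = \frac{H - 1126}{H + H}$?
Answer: $\frac{96271996355677}{177932918660} \approx 541.06$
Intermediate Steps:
$U{\left(H \right)} = \frac{-1126 + H}{2 H}$
$j = - \frac{511206958184}{946451695}$ ($j = \frac{2500256}{-1945430} - \frac{524296}{973} = 2500256 \left(- \frac{1}{1945430}\right) - \frac{524296}{973} = - \frac{1250128}{972715} - \frac{524296}{973} = - \frac{511206958184}{946451695} \approx -540.13$)
$U{\left(-1316 \right)} - j = \frac{-1126 - 1316}{2 \left(-1316\right)} - - \frac{511206958184}{946451695} = \frac{1}{2} \left(- \frac{1}{1316}\right) \left(-2442\right) + \frac{511206958184}{946451695} = \frac{1221}{1316} + \frac{511206958184}{946451695} = \frac{96271996355677}{177932918660}$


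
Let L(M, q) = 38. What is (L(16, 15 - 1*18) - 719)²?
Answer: 463761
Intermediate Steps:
(L(16, 15 - 1*18) - 719)² = (38 - 719)² = (-681)² = 463761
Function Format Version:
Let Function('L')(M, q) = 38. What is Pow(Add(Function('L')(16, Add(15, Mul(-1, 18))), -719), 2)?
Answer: 463761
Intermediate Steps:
Pow(Add(Function('L')(16, Add(15, Mul(-1, 18))), -719), 2) = Pow(Add(38, -719), 2) = Pow(-681, 2) = 463761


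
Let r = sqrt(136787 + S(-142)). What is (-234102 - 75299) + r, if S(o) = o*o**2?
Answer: -309401 + I*sqrt(2726501) ≈ -3.094e+5 + 1651.2*I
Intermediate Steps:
S(o) = o**3
r = I*sqrt(2726501) (r = sqrt(136787 + (-142)**3) = sqrt(136787 - 2863288) = sqrt(-2726501) = I*sqrt(2726501) ≈ 1651.2*I)
(-234102 - 75299) + r = (-234102 - 75299) + I*sqrt(2726501) = -309401 + I*sqrt(2726501)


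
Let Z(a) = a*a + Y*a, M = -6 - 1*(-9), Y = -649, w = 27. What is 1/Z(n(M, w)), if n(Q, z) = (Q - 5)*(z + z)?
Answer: 1/81756 ≈ 1.2232e-5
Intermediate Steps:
M = 3 (M = -6 + 9 = 3)
n(Q, z) = 2*z*(-5 + Q) (n(Q, z) = (-5 + Q)*(2*z) = 2*z*(-5 + Q))
Z(a) = a² - 649*a (Z(a) = a*a - 649*a = a² - 649*a)
1/Z(n(M, w)) = 1/((2*27*(-5 + 3))*(-649 + 2*27*(-5 + 3))) = 1/((2*27*(-2))*(-649 + 2*27*(-2))) = 1/(-108*(-649 - 108)) = 1/(-108*(-757)) = 1/81756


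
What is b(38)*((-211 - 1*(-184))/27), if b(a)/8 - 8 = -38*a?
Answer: 11488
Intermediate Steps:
b(a) = 64 - 304*a (b(a) = 64 + 8*(-38*a) = 64 - 304*a)
b(38)*((-211 - 1*(-184))/27) = (64 - 304*38)*((-211 - 1*(-184))/27) = (64 - 11552)*((-211 + 184)*(1/27)) = -(-310176)/27 = -11488*(-1) = 11488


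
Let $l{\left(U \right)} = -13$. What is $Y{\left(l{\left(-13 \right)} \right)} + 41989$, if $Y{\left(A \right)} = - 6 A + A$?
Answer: $42054$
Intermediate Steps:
$Y{\left(A \right)} = - 5 A$
$Y{\left(l{\left(-13 \right)} \right)} + 41989 = \left(-5\right) \left(-13\right) + 41989 = 65 + 41989 = 42054$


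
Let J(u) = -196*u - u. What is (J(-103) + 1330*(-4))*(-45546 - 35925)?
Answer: -1219702341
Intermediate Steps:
J(u) = -197*u
(J(-103) + 1330*(-4))*(-45546 - 35925) = (-197*(-103) + 1330*(-4))*(-45546 - 35925) = (20291 - 5320)*(-81471) = 14971*(-81471) = -1219702341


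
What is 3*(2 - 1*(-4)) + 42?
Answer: 60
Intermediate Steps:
3*(2 - 1*(-4)) + 42 = 3*(2 + 4) + 42 = 3*6 + 42 = 18 + 42 = 60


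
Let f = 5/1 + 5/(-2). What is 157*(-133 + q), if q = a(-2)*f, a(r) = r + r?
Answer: -22451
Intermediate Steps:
f = 5/2 (f = 5*1 + 5*(-1/2) = 5 - 5/2 = 5/2 ≈ 2.5000)
a(r) = 2*r
q = -10 (q = (2*(-2))*(5/2) = -4*5/2 = -10)
157*(-133 + q) = 157*(-133 - 10) = 157*(-143) = -22451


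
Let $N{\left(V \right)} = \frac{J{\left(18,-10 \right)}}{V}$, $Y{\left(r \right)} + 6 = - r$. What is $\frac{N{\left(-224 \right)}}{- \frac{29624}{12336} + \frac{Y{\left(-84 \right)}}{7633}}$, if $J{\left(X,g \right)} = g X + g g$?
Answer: $- \frac{29425215}{197013061} \approx -0.14936$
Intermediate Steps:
$Y{\left(r \right)} = -6 - r$
$J{\left(X,g \right)} = g^{2} + X g$ ($J{\left(X,g \right)} = X g + g^{2} = g^{2} + X g$)
$N{\left(V \right)} = - \frac{80}{V}$ ($N{\left(V \right)} = \frac{\left(-10\right) \left(18 - 10\right)}{V} = \frac{\left(-10\right) 8}{V} = - \frac{80}{V}$)
$\frac{N{\left(-224 \right)}}{- \frac{29624}{12336} + \frac{Y{\left(-84 \right)}}{7633}} = \frac{\left(-80\right) \frac{1}{-224}}{- \frac{29624}{12336} + \frac{-6 - -84}{7633}} = \frac{\left(-80\right) \left(- \frac{1}{224}\right)}{\left(-29624\right) \frac{1}{12336} + \left(-6 + 84\right) \frac{1}{7633}} = \frac{5}{14 \left(- \frac{3703}{1542} + 78 \cdot \frac{1}{7633}\right)} = \frac{5}{14 \left(- \frac{3703}{1542} + \frac{78}{7633}\right)} = \frac{5}{14 \left(- \frac{28144723}{11770086}\right)} = \frac{5}{14} \left(- \frac{11770086}{28144723}\right) = - \frac{29425215}{197013061}$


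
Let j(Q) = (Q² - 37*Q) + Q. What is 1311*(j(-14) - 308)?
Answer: 513912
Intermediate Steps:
j(Q) = Q² - 36*Q
1311*(j(-14) - 308) = 1311*(-14*(-36 - 14) - 308) = 1311*(-14*(-50) - 308) = 1311*(700 - 308) = 1311*392 = 513912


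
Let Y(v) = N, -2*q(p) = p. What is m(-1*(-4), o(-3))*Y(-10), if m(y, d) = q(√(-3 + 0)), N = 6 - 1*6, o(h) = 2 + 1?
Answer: 0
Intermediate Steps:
q(p) = -p/2
o(h) = 3
N = 0 (N = 6 - 6 = 0)
Y(v) = 0
m(y, d) = -I*√3/2 (m(y, d) = -√(-3 + 0)/2 = -I*√3/2)
m(-1*(-4), o(-3))*Y(-10) = -I*√3/2*0 = 0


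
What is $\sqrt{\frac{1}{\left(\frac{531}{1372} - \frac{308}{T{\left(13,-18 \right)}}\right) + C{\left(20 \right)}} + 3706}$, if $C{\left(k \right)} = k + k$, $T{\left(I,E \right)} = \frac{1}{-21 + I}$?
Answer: $\frac{\sqrt{43753880376563934}}{3436019} \approx 60.877$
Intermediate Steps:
$C{\left(k \right)} = 2 k$
$\sqrt{\frac{1}{\left(\frac{531}{1372} - \frac{308}{T{\left(13,-18 \right)}}\right) + C{\left(20 \right)}} + 3706} = \sqrt{\frac{1}{\left(\frac{531}{1372} - \frac{308}{\frac{1}{-21 + 13}}\right) + 2 \cdot 20} + 3706} = \sqrt{\frac{1}{\left(531 \cdot \frac{1}{1372} - \frac{308}{\frac{1}{-8}}\right) + 40} + 3706} = \sqrt{\frac{1}{\left(\frac{531}{1372} - \frac{308}{- \frac{1}{8}}\right) + 40} + 3706} = \sqrt{\frac{1}{\left(\frac{531}{1372} - -2464\right) + 40} + 3706} = \sqrt{\frac{1}{\left(\frac{531}{1372} + 2464\right) + 40} + 3706} = \sqrt{\frac{1}{\frac{3381139}{1372} + 40} + 3706} = \sqrt{\frac{1}{\frac{3436019}{1372}} + 3706} = \sqrt{\frac{1372}{3436019} + 3706} = \sqrt{\frac{12733887786}{3436019}} = \frac{\sqrt{43753880376563934}}{3436019}$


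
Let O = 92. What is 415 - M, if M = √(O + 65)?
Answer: 415 - √157 ≈ 402.47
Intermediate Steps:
M = √157 (M = √(92 + 65) = √157 ≈ 12.530)
415 - M = 415 - √157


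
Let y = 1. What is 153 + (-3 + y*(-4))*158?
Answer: -953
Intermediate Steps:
153 + (-3 + y*(-4))*158 = 153 + (-3 + 1*(-4))*158 = 153 + (-3 - 4)*158 = 153 - 7*158 = 153 - 1106 = -953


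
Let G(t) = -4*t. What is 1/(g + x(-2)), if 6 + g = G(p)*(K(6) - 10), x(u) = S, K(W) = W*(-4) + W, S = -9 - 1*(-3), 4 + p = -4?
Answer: -1/908 ≈ -0.0011013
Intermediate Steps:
p = -8 (p = -4 - 4 = -8)
S = -6 (S = -9 + 3 = -6)
K(W) = -3*W (K(W) = -4*W + W = -3*W)
x(u) = -6
g = -902 (g = -6 + (-4*(-8))*(-3*6 - 10) = -6 + 32*(-18 - 10) = -6 + 32*(-28) = -6 - 896 = -902)
1/(g + x(-2)) = 1/(-902 - 6) = 1/(-908) = -1/908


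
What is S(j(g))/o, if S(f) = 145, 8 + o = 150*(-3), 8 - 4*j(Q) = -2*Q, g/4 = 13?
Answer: -145/458 ≈ -0.31659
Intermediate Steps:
g = 52 (g = 4*13 = 52)
j(Q) = 2 + Q/2 (j(Q) = 2 - (-1)*Q/2 = 2 + Q/2)
o = -458 (o = -8 + 150*(-3) = -8 - 450 = -458)
S(j(g))/o = 145/(-458) = 145*(-1/458) = -145/458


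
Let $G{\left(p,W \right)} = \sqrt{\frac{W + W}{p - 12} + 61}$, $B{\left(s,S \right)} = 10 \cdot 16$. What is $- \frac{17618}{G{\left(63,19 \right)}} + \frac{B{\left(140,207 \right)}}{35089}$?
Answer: $\frac{160}{35089} - \frac{17618 \sqrt{160599}}{3149} \approx -2242.1$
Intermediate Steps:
$B{\left(s,S \right)} = 160$
$G{\left(p,W \right)} = \sqrt{61 + \frac{2 W}{-12 + p}}$ ($G{\left(p,W \right)} = \sqrt{\frac{2 W}{-12 + p} + 61} = \sqrt{61 + \frac{2 W}{-12 + p}}$)
$- \frac{17618}{G{\left(63,19 \right)}} + \frac{B{\left(140,207 \right)}}{35089} = - \frac{17618}{\sqrt{\frac{-732 + 2 \cdot 19 + 61 \cdot 63}{-12 + 63}}} + \frac{160}{35089} = - \frac{17618}{\sqrt{\frac{-732 + 38 + 3843}{51}}} + 160 \cdot \frac{1}{35089} = - \frac{17618}{\sqrt{\frac{1}{51} \cdot 3149}} + \frac{160}{35089} = - \frac{17618}{\sqrt{\frac{3149}{51}}} + \frac{160}{35089} = - \frac{17618}{\frac{1}{51} \sqrt{160599}} + \frac{160}{35089} = - 17618 \frac{\sqrt{160599}}{3149} + \frac{160}{35089} = - \frac{17618 \sqrt{160599}}{3149} + \frac{160}{35089} = \frac{160}{35089} - \frac{17618 \sqrt{160599}}{3149}$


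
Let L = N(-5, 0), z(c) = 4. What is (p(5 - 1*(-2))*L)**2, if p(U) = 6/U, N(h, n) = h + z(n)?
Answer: 36/49 ≈ 0.73469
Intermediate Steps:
N(h, n) = 4 + h (N(h, n) = h + 4 = 4 + h)
L = -1 (L = 4 - 5 = -1)
(p(5 - 1*(-2))*L)**2 = ((6/(5 - 1*(-2)))*(-1))**2 = ((6/(5 + 2))*(-1))**2 = ((6/7)*(-1))**2 = (-6/7)**2 = 36/49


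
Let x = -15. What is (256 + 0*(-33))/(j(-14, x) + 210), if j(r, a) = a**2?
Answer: 256/435 ≈ 0.58851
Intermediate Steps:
(256 + 0*(-33))/(j(-14, x) + 210) = (256 + 0*(-33))/((-15)**2 + 210) = (256 + 0)/(225 + 210) = 256/435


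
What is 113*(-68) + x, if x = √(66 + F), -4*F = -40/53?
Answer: -7684 + 2*√46481/53 ≈ -7675.9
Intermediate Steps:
F = 10/53 (F = -(-10)/53 = -¼*(-40/53) = 10/53 ≈ 0.18868)
x = 2*√46481/53 (x = √(66 + 10/53) = √(3508/53) = 2*√46481/53 ≈ 8.1356)
113*(-68) + x = 113*(-68) + 2*√46481/53 = -7684 + 2*√46481/53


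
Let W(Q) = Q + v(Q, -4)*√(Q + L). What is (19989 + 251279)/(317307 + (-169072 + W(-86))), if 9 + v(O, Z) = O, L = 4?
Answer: 40188082932/21948866251 + 25770460*I*√82/21948866251 ≈ 1.831 + 0.010632*I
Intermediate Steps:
v(O, Z) = -9 + O
W(Q) = Q + √(4 + Q)*(-9 + Q) (W(Q) = Q + (-9 + Q)*√(Q + 4) = Q + (-9 + Q)*√(4 + Q) = Q + √(4 + Q)*(-9 + Q))
(19989 + 251279)/(317307 + (-169072 + W(-86))) = (19989 + 251279)/(317307 + (-169072 + (-86 + √(4 - 86)*(-9 - 86)))) = 271268/(317307 + (-169072 + (-86 + √(-82)*(-95)))) = 271268/(317307 + (-169072 + (-86 + (I*√82)*(-95)))) = 271268/(317307 + (-169072 + (-86 - 95*I*√82))) = 271268/(317307 + (-169158 - 95*I*√82)) = 271268/(148149 - 95*I*√82)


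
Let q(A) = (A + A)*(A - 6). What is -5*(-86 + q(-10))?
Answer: -1170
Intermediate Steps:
q(A) = 2*A*(-6 + A) (q(A) = (2*A)*(-6 + A) = 2*A*(-6 + A))
-5*(-86 + q(-10)) = -5*(-86 + 2*(-10)*(-6 - 10)) = -5*(-86 + 2*(-10)*(-16)) = -5*(-86 + 320) = -5*234 = -1170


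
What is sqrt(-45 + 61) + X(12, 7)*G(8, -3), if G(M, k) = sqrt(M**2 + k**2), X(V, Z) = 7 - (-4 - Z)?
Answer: 4 + 18*sqrt(73) ≈ 157.79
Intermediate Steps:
X(V, Z) = 11 + Z (X(V, Z) = 7 + (4 + Z) = 11 + Z)
sqrt(-45 + 61) + X(12, 7)*G(8, -3) = sqrt(-45 + 61) + (11 + 7)*sqrt(8**2 + (-3)**2) = sqrt(16) + 18*sqrt(64 + 9) = 4 + 18*sqrt(73)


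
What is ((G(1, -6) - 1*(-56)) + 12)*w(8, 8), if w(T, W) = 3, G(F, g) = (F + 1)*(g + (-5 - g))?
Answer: 174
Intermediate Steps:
G(F, g) = -5 - 5*F (G(F, g) = (1 + F)*(-5) = -5 - 5*F)
((G(1, -6) - 1*(-56)) + 12)*w(8, 8) = (((-5 - 5*1) - 1*(-56)) + 12)*3 = (((-5 - 5) + 56) + 12)*3 = ((-10 + 56) + 12)*3 = (46 + 12)*3 = 58*3 = 174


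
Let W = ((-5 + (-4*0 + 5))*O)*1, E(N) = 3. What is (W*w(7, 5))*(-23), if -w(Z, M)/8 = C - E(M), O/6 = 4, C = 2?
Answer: 0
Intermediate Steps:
O = 24 (O = 6*4 = 24)
W = 0 (W = ((-5 + (-4*0 + 5))*24)*1 = ((-5 + (0 + 5))*24)*1 = ((-5 + 5)*24)*1 = (0*24)*1 = 0*1 = 0)
w(Z, M) = 8 (w(Z, M) = -8*(2 - 1*3) = -8*(2 - 3) = -8*(-1) = 8)
(W*w(7, 5))*(-23) = (0*8)*(-23) = 0*(-23) = 0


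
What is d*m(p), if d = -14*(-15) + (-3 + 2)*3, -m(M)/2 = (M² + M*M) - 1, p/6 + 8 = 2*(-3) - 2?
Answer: -7630434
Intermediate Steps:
p = -96 (p = -48 + 6*(2*(-3) - 2) = -48 + 6*(-6 - 2) = -48 + 6*(-8) = -48 - 48 = -96)
m(M) = 2 - 4*M² (m(M) = -2*((M² + M*M) - 1) = -2*((M² + M²) - 1) = -2*(2*M² - 1) = -2*(-1 + 2*M²) = 2 - 4*M²)
d = 207 (d = 210 - 1*3 = 210 - 3 = 207)
d*m(p) = 207*(2 - 4*(-96)²) = 207*(2 - 4*9216) = 207*(2 - 36864) = 207*(-36862) = -7630434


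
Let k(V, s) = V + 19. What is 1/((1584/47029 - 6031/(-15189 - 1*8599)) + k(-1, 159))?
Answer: 1118725852/20458377427 ≈ 0.054683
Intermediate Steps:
k(V, s) = 19 + V
1/((1584/47029 - 6031/(-15189 - 1*8599)) + k(-1, 159)) = 1/((1584/47029 - 6031/(-15189 - 1*8599)) + (19 - 1)) = 1/((1584*(1/47029) - 6031/(-15189 - 8599)) + 18) = 1/((1584/47029 - 6031/(-23788)) + 18) = 1/((1584/47029 - 6031*(-1/23788)) + 18) = 1/((1584/47029 + 6031/23788) + 18) = 1/(321312091/1118725852 + 18) = 1/(20458377427/1118725852) = 1118725852/20458377427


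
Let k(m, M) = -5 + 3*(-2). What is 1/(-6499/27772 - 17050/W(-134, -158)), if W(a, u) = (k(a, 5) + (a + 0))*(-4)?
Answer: -805388/23864101 ≈ -0.033749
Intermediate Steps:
k(m, M) = -11 (k(m, M) = -5 - 6 = -11)
W(a, u) = 44 - 4*a (W(a, u) = (-11 + (a + 0))*(-4) = (-11 + a)*(-4) = 44 - 4*a)
1/(-6499/27772 - 17050/W(-134, -158)) = 1/(-6499/27772 - 17050/(44 - 4*(-134))) = 1/(-6499*1/27772 - 17050/(44 + 536)) = 1/(-6499/27772 - 17050/580) = 1/(-6499/27772 - 17050*1/580) = 1/(-6499/27772 - 1705/58) = 1/(-23864101/805388) = -805388/23864101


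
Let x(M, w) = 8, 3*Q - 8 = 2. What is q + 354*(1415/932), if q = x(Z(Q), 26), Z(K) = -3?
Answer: 254183/466 ≈ 545.46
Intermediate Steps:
Q = 10/3 (Q = 8/3 + (⅓)*2 = 8/3 + ⅔ = 10/3 ≈ 3.3333)
q = 8
q + 354*(1415/932) = 8 + 354*(1415/932) = 8 + 250455/466 = 254183/466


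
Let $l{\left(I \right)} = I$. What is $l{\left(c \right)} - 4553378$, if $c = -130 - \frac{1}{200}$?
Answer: $- \frac{910701601}{200} \approx -4.5535 \cdot 10^{6}$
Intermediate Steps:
$c = - \frac{26001}{200}$ ($c = -130 - \frac{1}{200} = - \frac{26001}{200} \approx -130.0$)
$l{\left(c \right)} - 4553378 = - \frac{26001}{200} - 4553378 = - \frac{910701601}{200}$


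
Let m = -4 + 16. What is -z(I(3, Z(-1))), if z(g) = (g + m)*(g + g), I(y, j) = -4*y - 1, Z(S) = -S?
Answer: -26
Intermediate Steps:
m = 12
I(y, j) = -1 - 4*y
z(g) = 2*g*(12 + g) (z(g) = (g + 12)*(g + g) = (12 + g)*(2*g) = 2*g*(12 + g))
-z(I(3, Z(-1))) = -2*(-1 - 4*3)*(12 + (-1 - 4*3)) = -2*(-1 - 12)*(12 + (-1 - 12)) = -2*(-13)*(12 - 13) = -2*(-13)*(-1) = -1*26 = -26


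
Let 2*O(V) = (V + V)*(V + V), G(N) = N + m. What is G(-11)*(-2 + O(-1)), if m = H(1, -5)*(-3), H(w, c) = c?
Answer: 0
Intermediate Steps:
m = 15 (m = -5*(-3) = 15)
G(N) = 15 + N (G(N) = N + 15 = 15 + N)
O(V) = 2*V**2 (O(V) = ((V + V)*(V + V))/2 = ((2*V)*(2*V))/2 = (4*V**2)/2 = 2*V**2)
G(-11)*(-2 + O(-1)) = (15 - 11)*(-2 + 2*(-1)**2) = 4*(-2 + 2*1) = 4*(-2 + 2) = 4*0 = 0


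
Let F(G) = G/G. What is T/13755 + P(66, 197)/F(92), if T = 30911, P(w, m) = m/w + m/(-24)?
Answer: -1200849/403480 ≈ -2.9762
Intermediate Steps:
F(G) = 1
P(w, m) = -m/24 + m/w (P(w, m) = m/w + m*(-1/24) = m/w - m/24 = -m/24 + m/w)
T/13755 + P(66, 197)/F(92) = 30911/13755 + (-1/24*197 + 197/66)/1 = 30911*(1/13755) + (-197/24 + 197*(1/66))*1 = 30911/13755 + (-197/24 + 197/66)*1 = 30911/13755 - 1379/264*1 = 30911/13755 - 1379/264 = -1200849/403480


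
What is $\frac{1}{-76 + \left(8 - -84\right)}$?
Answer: $\frac{1}{16} \approx 0.0625$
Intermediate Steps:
$\frac{1}{-76 + \left(8 - -84\right)} = \frac{1}{-76 + \left(8 + 84\right)} = \frac{1}{-76 + 92} = \frac{1}{16}$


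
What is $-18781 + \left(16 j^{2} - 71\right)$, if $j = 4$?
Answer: $-18596$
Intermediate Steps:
$-18781 + \left(16 j^{2} - 71\right) = -18781 - \left(71 - 16 \cdot 4^{2}\right) = -18781 + \left(16 \cdot 16 - 71\right) = -18781 + \left(256 - 71\right) = -18781 + 185 = -18596$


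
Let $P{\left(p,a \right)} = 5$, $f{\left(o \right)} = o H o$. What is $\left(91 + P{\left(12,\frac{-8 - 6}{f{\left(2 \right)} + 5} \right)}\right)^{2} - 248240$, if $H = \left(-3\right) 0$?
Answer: $-239024$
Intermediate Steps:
$H = 0$
$f{\left(o \right)} = 0$ ($f{\left(o \right)} = o 0 o = 0 o = 0$)
$\left(91 + P{\left(12,\frac{-8 - 6}{f{\left(2 \right)} + 5} \right)}\right)^{2} - 248240 = \left(91 + 5\right)^{2} - 248240 = 96^{2} - 248240 = 9216 - 248240 = -239024$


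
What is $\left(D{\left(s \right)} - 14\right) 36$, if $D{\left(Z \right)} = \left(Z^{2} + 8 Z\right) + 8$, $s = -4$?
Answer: $-792$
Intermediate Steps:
$D{\left(Z \right)} = 8 + Z^{2} + 8 Z$
$\left(D{\left(s \right)} - 14\right) 36 = \left(\left(8 + \left(-4\right)^{2} + 8 \left(-4\right)\right) - 14\right) 36 = \left(\left(8 + 16 - 32\right) - 14\right) 36 = \left(-8 - 14\right) 36 = \left(-22\right) 36 = -792$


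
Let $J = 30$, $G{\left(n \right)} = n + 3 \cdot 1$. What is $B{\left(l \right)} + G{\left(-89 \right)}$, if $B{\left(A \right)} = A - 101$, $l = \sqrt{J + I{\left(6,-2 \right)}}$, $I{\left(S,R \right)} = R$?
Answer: $-187 + 2 \sqrt{7} \approx -181.71$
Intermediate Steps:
$G{\left(n \right)} = 3 + n$ ($G{\left(n \right)} = n + 3 = 3 + n$)
$l = 2 \sqrt{7}$ ($l = \sqrt{30 - 2} = \sqrt{28} = 2 \sqrt{7} \approx 5.2915$)
$B{\left(A \right)} = -101 + A$
$B{\left(l \right)} + G{\left(-89 \right)} = \left(-101 + 2 \sqrt{7}\right) + \left(3 - 89\right) = \left(-101 + 2 \sqrt{7}\right) - 86 = -187 + 2 \sqrt{7}$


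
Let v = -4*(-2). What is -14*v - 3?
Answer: -115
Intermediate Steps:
v = 8
-14*v - 3 = -14*8 - 3 = -112 - 3 = -115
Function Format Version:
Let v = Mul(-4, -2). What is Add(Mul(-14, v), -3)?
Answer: -115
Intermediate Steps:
v = 8
Add(Mul(-14, v), -3) = Add(Mul(-14, 8), -3) = Add(-112, -3) = -115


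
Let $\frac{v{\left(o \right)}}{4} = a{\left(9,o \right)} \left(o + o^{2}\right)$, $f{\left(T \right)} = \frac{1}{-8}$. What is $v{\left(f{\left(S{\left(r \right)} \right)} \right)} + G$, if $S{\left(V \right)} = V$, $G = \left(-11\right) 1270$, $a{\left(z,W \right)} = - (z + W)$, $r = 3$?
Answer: $- \frac{1787663}{128} \approx -13966.0$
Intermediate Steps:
$a{\left(z,W \right)} = - W - z$ ($a{\left(z,W \right)} = - (W + z) = - W - z$)
$G = -13970$
$f{\left(T \right)} = - \frac{1}{8}$
$v{\left(o \right)} = 4 \left(-9 - o\right) \left(o + o^{2}\right)$ ($v{\left(o \right)} = 4 \left(- o - 9\right) \left(o + o^{2}\right) = 4 \left(-9 - o\right) \left(o + o^{2}\right)$)
$v{\left(f{\left(S{\left(r \right)} \right)} \right)} + G = \left(-4\right) \left(- \frac{1}{8}\right) \left(1 - \frac{1}{8}\right) \left(9 - \frac{1}{8}\right) - 13970 = \left(-4\right) \left(- \frac{1}{8}\right) \frac{7}{8} \cdot \frac{71}{8} - 13970 = \frac{497}{128} - 13970 = - \frac{1787663}{128}$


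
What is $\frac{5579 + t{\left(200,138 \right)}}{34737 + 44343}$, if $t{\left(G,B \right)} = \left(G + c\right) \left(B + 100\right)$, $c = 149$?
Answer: $\frac{29547}{26360} \approx 1.1209$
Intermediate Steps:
$t{\left(G,B \right)} = \left(100 + B\right) \left(149 + G\right)$ ($t{\left(G,B \right)} = \left(G + 149\right) \left(B + 100\right) = \left(149 + G\right) \left(100 + B\right) = \left(100 + B\right) \left(149 + G\right)$)
$\frac{5579 + t{\left(200,138 \right)}}{34737 + 44343} = \frac{5579 + \left(14900 + 100 \cdot 200 + 149 \cdot 138 + 138 \cdot 200\right)}{34737 + 44343} = \frac{5579 + \left(14900 + 20000 + 20562 + 27600\right)}{79080} = \left(5579 + 83062\right) \frac{1}{79080} = 88641 \cdot \frac{1}{79080} = \frac{29547}{26360}$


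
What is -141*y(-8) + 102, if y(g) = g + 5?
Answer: 525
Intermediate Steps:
y(g) = 5 + g
-141*y(-8) + 102 = -141*(5 - 8) + 102 = -141*(-3) + 102 = 423 + 102 = 525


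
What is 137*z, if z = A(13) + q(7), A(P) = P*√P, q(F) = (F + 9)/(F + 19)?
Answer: 1096/13 + 1781*√13 ≈ 6505.8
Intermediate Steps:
q(F) = (9 + F)/(19 + F)
A(P) = P^(3/2)
z = 8/13 + 13*√13 (z = 13^(3/2) + (9 + 7)/(19 + 7) = 13*√13 + 16/26 = 13*√13 + (1/26)*16 = 13*√13 + 8/13 = 8/13 + 13*√13 ≈ 47.488)
137*z = 137*(8/13 + 13*√13) = 1096/13 + 1781*√13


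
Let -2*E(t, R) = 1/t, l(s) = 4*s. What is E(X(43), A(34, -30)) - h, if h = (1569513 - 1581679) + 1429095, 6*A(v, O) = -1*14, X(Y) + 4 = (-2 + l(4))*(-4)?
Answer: -170031479/120 ≈ -1.4169e+6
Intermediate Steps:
X(Y) = -60 (X(Y) = -4 + (-2 + 4*4)*(-4) = -4 + (-2 + 16)*(-4) = -4 + 14*(-4) = -4 - 56 = -60)
A(v, O) = -7/3 (A(v, O) = (-1*14)/6 = (⅙)*(-14) = -7/3)
E(t, R) = -1/(2*t)
h = 1416929 (h = -12166 + 1429095 = 1416929)
E(X(43), A(34, -30)) - h = -½/(-60) - 1*1416929 = -½*(-1/60) - 1416929 = 1/120 - 1416929 = -170031479/120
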